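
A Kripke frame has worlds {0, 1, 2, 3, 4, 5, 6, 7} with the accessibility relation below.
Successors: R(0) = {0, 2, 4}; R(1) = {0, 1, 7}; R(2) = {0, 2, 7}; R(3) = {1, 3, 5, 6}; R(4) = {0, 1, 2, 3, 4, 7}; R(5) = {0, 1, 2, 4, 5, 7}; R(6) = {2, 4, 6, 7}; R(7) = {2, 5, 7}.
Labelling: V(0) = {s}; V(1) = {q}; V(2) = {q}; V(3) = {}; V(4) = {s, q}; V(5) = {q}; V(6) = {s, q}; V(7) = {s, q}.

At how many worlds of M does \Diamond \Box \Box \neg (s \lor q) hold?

0

Recall that \Box ψ holds at a world iff ψ holds at every accessible world, and \Diamond ψ holds iff ψ holds at some accessible world.
Let φ = \Diamond \Box \Box \neg (s \lor q). Evaluate φ at each world:
  0 (successors {0, 2, 4}): φ is false.
  1 (successors {0, 1, 7}): φ is false.
  2 (successors {0, 2, 7}): φ is false.
  3 (successors {1, 3, 5, 6}): φ is false.
  4 (successors {0, 1, 2, 3, 4, 7}): φ is false.
  5 (successors {0, 1, 2, 4, 5, 7}): φ is false.
  6 (successors {2, 4, 6, 7}): φ is false.
  7 (successors {2, 5, 7}): φ is false.
For instance, at 2:
  At 2: \Diamond \Box \Box \neg (s \lor q) requires \Box \Box \neg (s \lor q) at some successor in {0, 2, 7}.
    At 0: \Box \Box \neg (s \lor q) is false.
    At 2: \Box \Box \neg (s \lor q) is false.
    At 7: \Box \Box \neg (s \lor q) is false.
  So \Diamond \Box \Box \neg (s \lor q) is false at 2.
Satisfying worlds: none.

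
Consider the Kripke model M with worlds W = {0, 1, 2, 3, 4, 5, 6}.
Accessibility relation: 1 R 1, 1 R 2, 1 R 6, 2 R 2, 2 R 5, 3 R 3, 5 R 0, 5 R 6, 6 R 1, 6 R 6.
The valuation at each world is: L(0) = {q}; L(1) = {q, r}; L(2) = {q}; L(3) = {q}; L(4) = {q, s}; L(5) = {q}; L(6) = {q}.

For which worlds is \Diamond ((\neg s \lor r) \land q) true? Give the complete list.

Let φ = \Diamond ((\neg s \lor r) \land q). Evaluate φ at each world:
  0 (successors ∅): φ is false.
  1 (successors {1, 2, 6}): φ is true.
  2 (successors {2, 5}): φ is true.
  3 (successors {3}): φ is true.
  4 (successors ∅): φ is false.
  5 (successors {0, 6}): φ is true.
  6 (successors {1, 6}): φ is true.
For instance, at 2:
  At 2: \Diamond ((\neg s \lor r) \land q) requires (\neg s \lor r) \land q at some successor in {2, 5}.
    (\neg s \lor r) \land q holds at 2, so \Diamond ((\neg s \lor r) \land q) is true at 2.
Satisfying worlds: {1, 2, 3, 5, 6}

1, 2, 3, 5, 6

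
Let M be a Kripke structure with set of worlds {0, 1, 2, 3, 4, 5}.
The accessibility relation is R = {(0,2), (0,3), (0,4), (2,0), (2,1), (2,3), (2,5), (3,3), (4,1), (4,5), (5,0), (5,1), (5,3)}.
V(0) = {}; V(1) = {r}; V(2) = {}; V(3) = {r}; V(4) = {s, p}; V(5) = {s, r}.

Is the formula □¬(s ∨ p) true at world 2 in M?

Recall that □ψ holds at a world iff ψ holds at every accessible world, and ◇ψ holds iff ψ holds at some accessible world.
At 2: □¬(s ∨ p) requires ¬(s ∨ p) at every successor {0, 1, 3, 5}.
  ¬(s ∨ p) fails at 5, so □¬(s ∨ p) is false at 2.

No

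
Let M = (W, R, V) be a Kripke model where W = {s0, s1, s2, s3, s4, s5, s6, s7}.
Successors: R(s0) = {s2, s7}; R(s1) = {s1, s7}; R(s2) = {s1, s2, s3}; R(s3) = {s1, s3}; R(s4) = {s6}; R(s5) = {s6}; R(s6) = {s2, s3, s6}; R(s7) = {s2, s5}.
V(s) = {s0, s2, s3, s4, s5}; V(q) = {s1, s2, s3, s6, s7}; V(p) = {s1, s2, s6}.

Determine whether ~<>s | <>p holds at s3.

At s3: ~<>s is false, <>p is true, so ~<>s | <>p is true.
  At s3: <>s is true, so ~<>s is false.
    At s3: <>s requires s at some successor in {s1, s3}.
      s holds at s3, so <>s is true at s3.
  At s3: <>p requires p at some successor in {s1, s3}.
    p holds at s1, so <>p is true at s3.

Yes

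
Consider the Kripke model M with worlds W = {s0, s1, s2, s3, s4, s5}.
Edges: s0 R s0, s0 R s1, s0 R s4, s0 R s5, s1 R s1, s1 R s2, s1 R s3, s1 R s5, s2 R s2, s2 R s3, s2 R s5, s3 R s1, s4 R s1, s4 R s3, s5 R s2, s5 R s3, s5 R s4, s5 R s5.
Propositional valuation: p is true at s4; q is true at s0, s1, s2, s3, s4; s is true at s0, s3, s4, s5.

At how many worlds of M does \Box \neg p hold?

4

Let φ = \Box \neg p. Evaluate φ at each world:
  s0 (successors {s0, s1, s4, s5}): φ is false.
  s1 (successors {s1, s2, s3, s5}): φ is true.
  s2 (successors {s2, s3, s5}): φ is true.
  s3 (successors {s1}): φ is true.
  s4 (successors {s1, s3}): φ is true.
  s5 (successors {s2, s3, s4, s5}): φ is false.
For instance, at s0:
  At s0: \Box \neg p requires \neg p at every successor {s0, s1, s4, s5}.
    \neg p fails at s4, so \Box \neg p is false at s0.
Satisfying worlds: {s1, s2, s3, s4}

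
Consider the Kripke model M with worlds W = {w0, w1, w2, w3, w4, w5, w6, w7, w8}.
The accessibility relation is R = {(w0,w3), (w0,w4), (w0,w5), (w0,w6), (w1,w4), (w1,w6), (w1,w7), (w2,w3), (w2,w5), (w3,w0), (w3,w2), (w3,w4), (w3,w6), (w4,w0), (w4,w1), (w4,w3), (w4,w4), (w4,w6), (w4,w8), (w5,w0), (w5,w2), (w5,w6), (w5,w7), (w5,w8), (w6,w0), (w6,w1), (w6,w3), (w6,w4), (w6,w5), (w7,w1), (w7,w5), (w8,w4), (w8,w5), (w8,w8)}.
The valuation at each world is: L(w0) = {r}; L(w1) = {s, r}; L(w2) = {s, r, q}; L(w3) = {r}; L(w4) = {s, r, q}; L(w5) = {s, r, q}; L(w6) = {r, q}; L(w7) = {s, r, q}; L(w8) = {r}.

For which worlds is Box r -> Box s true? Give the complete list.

w7

Let φ = Box r -> Box s. Evaluate φ at each world:
  w0 (successors {w3, w4, w5, w6}): φ is false.
  w1 (successors {w4, w6, w7}): φ is false.
  w2 (successors {w3, w5}): φ is false.
  w3 (successors {w0, w2, w4, w6}): φ is false.
  w4 (successors {w0, w1, w3, w4, w6, w8}): φ is false.
  w5 (successors {w0, w2, w6, w7, w8}): φ is false.
  w6 (successors {w0, w1, w3, w4, w5}): φ is false.
  w7 (successors {w1, w5}): φ is true.
  w8 (successors {w4, w5, w8}): φ is false.
For instance, at w1:
  At w1: Box r is true, Box s is false, so Box r -> Box s is false.
    At w1: Box r requires r at every successor {w4, w6, w7}.
      At w4: r is true.
      At w6: r is true.
      At w7: r is true.
    So Box r is true at w1.
    At w1: Box s requires s at every successor {w4, w6, w7}.
      s fails at w6, so Box s is false at w1.
Satisfying worlds: {w7}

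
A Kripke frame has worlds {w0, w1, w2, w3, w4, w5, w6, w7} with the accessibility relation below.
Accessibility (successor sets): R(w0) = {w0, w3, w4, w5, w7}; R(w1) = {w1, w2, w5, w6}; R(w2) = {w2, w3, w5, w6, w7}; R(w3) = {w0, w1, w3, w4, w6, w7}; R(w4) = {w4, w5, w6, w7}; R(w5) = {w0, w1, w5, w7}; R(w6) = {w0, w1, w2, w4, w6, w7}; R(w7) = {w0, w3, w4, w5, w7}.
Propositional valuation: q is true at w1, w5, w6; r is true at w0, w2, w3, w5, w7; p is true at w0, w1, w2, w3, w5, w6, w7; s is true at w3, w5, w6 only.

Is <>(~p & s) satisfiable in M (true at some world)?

Let φ = <>(~p & s). Evaluate φ at each world:
  w0 (successors {w0, w3, w4, w5, w7}): φ is false.
  w1 (successors {w1, w2, w5, w6}): φ is false.
  w2 (successors {w2, w3, w5, w6, w7}): φ is false.
  w3 (successors {w0, w1, w3, w4, w6, w7}): φ is false.
  w4 (successors {w4, w5, w6, w7}): φ is false.
  w5 (successors {w0, w1, w5, w7}): φ is false.
  w6 (successors {w0, w1, w2, w4, w6, w7}): φ is false.
  w7 (successors {w0, w3, w4, w5, w7}): φ is false.
For instance, at w4:
  At w4: <>(~p & s) requires ~p & s at some successor in {w4, w5, w6, w7}.
    At w4: ~p & s is false.
    At w5: ~p & s is false.
    At w6: ~p & s is false.
    At w7: ~p & s is false.
  So <>(~p & s) is false at w4.

No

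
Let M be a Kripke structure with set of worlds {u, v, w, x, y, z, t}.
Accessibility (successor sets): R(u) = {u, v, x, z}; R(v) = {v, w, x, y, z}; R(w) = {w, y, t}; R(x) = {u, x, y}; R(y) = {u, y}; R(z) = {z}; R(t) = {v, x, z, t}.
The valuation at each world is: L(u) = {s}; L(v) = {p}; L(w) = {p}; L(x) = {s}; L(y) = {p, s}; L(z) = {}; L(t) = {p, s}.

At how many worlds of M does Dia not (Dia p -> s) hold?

4

Recall that Dia ψ holds at a world iff ψ holds at some accessible world.
Let φ = Dia not (Dia p -> s). Evaluate φ at each world:
  u (successors {u, v, x, z}): φ is true.
  v (successors {v, w, x, y, z}): φ is true.
  w (successors {w, y, t}): φ is true.
  x (successors {u, x, y}): φ is false.
  y (successors {u, y}): φ is false.
  z (successors {z}): φ is false.
  t (successors {v, x, z, t}): φ is true.
For instance, at x:
  At x: Dia not (Dia p -> s) requires not (Dia p -> s) at some successor in {u, x, y}.
    At u: not (Dia p -> s) is false.
    At x: not (Dia p -> s) is false.
    At y: not (Dia p -> s) is false.
  So Dia not (Dia p -> s) is false at x.
Satisfying worlds: {u, v, w, t}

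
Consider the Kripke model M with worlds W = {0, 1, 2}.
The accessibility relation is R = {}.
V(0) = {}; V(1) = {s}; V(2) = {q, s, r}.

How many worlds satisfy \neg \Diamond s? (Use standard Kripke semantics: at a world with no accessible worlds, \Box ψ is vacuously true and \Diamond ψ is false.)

Let φ = \neg \Diamond s. Evaluate φ at each world:
  0 (successors ∅): φ is true.
  1 (successors ∅): φ is true.
  2 (successors ∅): φ is true.
For instance, at 2:
  At 2: \Diamond s is false, so \neg \Diamond s is true.
    At 2: no accessible worlds, so \Diamond s is false.
Satisfying worlds: {0, 1, 2}

3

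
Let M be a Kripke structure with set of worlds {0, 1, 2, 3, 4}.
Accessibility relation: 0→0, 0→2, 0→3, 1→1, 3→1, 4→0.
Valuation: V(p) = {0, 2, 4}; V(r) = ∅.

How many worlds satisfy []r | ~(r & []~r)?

5

Recall that []ψ holds at a world iff ψ holds at every accessible world, and <>ψ holds iff ψ holds at some accessible world.
Let φ = []r | ~(r & []~r). Evaluate φ at each world:
  0 (successors {0, 2, 3}): φ is true.
  1 (successors {1}): φ is true.
  2 (successors ∅): φ is true.
  3 (successors {1}): φ is true.
  4 (successors {0}): φ is true.
For instance, at 4:
  At 4: []r is false, ~(r & []~r) is true, so []r | ~(r & []~r) is true.
    At 4: []r requires r at every successor {0}.
      r fails at 0, so []r is false at 4.
    At 4: r & []~r is false, so ~(r & []~r) is true.
      At 4: r is false, []~r is true, so r & []~r is false.
Satisfying worlds: {0, 1, 2, 3, 4}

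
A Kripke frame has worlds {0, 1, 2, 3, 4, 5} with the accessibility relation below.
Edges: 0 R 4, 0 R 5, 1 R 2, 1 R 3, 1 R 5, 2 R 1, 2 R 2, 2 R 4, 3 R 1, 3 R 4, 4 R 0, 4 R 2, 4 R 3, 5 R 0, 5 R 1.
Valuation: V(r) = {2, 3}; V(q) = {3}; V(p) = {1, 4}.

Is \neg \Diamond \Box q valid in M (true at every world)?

Let φ = \neg \Diamond \Box q. Evaluate φ at each world:
  0 (successors {4, 5}): φ is true.
  1 (successors {2, 3, 5}): φ is true.
  2 (successors {1, 2, 4}): φ is true.
  3 (successors {1, 4}): φ is true.
  4 (successors {0, 2, 3}): φ is true.
  5 (successors {0, 1}): φ is true.
For instance, at 3:
  At 3: \Diamond \Box q is false, so \neg \Diamond \Box q is true.
    At 3: \Diamond \Box q requires \Box q at some successor in {1, 4}.
      At 1: \Box q is false.
      At 4: \Box q is false.
    So \Diamond \Box q is false at 3.

Yes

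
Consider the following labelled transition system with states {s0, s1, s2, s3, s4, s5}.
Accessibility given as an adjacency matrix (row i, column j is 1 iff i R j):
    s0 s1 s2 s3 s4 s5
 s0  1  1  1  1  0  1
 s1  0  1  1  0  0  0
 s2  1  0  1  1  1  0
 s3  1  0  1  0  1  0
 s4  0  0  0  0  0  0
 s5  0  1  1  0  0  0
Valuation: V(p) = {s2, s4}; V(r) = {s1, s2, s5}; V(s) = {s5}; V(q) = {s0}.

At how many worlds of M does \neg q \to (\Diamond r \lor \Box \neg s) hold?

6

Let φ = \neg q \to (\Diamond r \lor \Box \neg s). Evaluate φ at each world:
  s0 (successors {s0, s1, s2, s3, s5}): φ is true.
  s1 (successors {s1, s2}): φ is true.
  s2 (successors {s0, s2, s3, s4}): φ is true.
  s3 (successors {s0, s2, s4}): φ is true.
  s4 (successors ∅): φ is true.
  s5 (successors {s1, s2}): φ is true.
For instance, at s1:
  At s1: \neg q is true, \Diamond r \lor \Box \neg s is true, so \neg q \to (\Diamond r \lor \Box \neg s) is true.
    At s1: \Diamond r is true, \Box \neg s is true, so \Diamond r \lor \Box \neg s is true.
      At s1: \Diamond r requires r at some successor in {s1, s2}.
        r holds at s1, so \Diamond r is true at s1.
      At s1: \Box \neg s requires \neg s at every successor {s1, s2}.
        At s1: \neg s is true.
        At s2: \neg s is true.
      So \Box \neg s is true at s1.
Satisfying worlds: {s0, s1, s2, s3, s4, s5}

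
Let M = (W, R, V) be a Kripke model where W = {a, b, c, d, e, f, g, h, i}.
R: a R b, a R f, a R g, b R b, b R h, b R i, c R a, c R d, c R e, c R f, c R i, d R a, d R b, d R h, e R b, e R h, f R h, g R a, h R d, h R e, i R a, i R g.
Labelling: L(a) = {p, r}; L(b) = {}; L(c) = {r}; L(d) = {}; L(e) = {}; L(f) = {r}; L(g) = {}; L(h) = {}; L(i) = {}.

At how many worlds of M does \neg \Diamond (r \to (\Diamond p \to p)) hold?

0

Let φ = \neg \Diamond (r \to (\Diamond p \to p)). Evaluate φ at each world:
  a (successors {b, f, g}): φ is false.
  b (successors {b, h, i}): φ is false.
  c (successors {a, d, e, f, i}): φ is false.
  d (successors {a, b, h}): φ is false.
  e (successors {b, h}): φ is false.
  f (successors {h}): φ is false.
  g (successors {a}): φ is false.
  h (successors {d, e}): φ is false.
  i (successors {a, g}): φ is false.
For instance, at d:
  At d: \Diamond (r \to (\Diamond p \to p)) is true, so \neg \Diamond (r \to (\Diamond p \to p)) is false.
    At d: \Diamond (r \to (\Diamond p \to p)) requires r \to (\Diamond p \to p) at some successor in {a, b, h}.
      r \to (\Diamond p \to p) holds at a, so \Diamond (r \to (\Diamond p \to p)) is true at d.
Satisfying worlds: none.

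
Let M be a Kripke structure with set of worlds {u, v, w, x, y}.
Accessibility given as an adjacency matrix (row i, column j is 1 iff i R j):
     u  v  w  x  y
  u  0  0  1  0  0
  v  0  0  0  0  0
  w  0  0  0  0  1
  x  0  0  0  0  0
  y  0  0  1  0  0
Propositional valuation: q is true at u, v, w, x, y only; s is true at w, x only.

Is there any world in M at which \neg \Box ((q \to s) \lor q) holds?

No

Recall that \Box ψ holds at a world iff ψ holds at every accessible world, and \Diamond ψ holds iff ψ holds at some accessible world.
Let φ = \neg \Box ((q \to s) \lor q). Evaluate φ at each world:
  u (successors {w}): φ is false.
  v (successors ∅): φ is false.
  w (successors {y}): φ is false.
  x (successors ∅): φ is false.
  y (successors {w}): φ is false.
For instance, at y:
  At y: \Box ((q \to s) \lor q) is true, so \neg \Box ((q \to s) \lor q) is false.
    At y: \Box ((q \to s) \lor q) requires (q \to s) \lor q at every successor {w}.
      At w: (q \to s) \lor q is true.
    So \Box ((q \to s) \lor q) is true at y.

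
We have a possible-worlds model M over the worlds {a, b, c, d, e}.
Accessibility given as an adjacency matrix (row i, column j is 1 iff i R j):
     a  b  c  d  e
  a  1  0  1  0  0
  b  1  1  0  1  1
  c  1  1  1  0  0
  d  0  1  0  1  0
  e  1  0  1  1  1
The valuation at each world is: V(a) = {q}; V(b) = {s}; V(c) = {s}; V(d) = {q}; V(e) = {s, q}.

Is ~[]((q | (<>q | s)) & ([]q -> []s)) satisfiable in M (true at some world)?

Recall that []ψ holds at a world iff ψ holds at every accessible world, and <>ψ holds iff ψ holds at some accessible world.
Let φ = ~[]((q | (<>q | s)) & ([]q -> []s)). Evaluate φ at each world:
  a (successors {a, c}): φ is false.
  b (successors {a, b, d, e}): φ is false.
  c (successors {a, b, c}): φ is false.
  d (successors {b, d}): φ is false.
  e (successors {a, c, d, e}): φ is false.
For instance, at d:
  At d: []((q | (<>q | s)) & ([]q -> []s)) is true, so ~[]((q | (<>q | s)) & ([]q -> []s)) is false.
    At d: []((q | (<>q | s)) & ([]q -> []s)) requires (q | (<>q | s)) & ([]q -> []s) at every successor {b, d}.
      At b: (q | (<>q | s)) & ([]q -> []s) is true.
      At d: (q | (<>q | s)) & ([]q -> []s) is true.
    So []((q | (<>q | s)) & ([]q -> []s)) is true at d.

No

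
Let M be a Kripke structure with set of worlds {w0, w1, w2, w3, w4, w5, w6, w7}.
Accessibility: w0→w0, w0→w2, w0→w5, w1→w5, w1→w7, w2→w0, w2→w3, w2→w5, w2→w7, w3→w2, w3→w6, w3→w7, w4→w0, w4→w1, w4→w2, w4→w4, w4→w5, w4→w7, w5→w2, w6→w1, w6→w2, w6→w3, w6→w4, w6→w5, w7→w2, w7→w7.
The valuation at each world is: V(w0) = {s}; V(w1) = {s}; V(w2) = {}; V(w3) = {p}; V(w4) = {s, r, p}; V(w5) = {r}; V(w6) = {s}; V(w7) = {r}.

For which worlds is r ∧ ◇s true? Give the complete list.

w4

Let φ = r ∧ ◇s. Evaluate φ at each world:
  w0 (successors {w0, w2, w5}): φ is false.
  w1 (successors {w5, w7}): φ is false.
  w2 (successors {w0, w3, w5, w7}): φ is false.
  w3 (successors {w2, w6, w7}): φ is false.
  w4 (successors {w0, w1, w2, w4, w5, w7}): φ is true.
  w5 (successors {w2}): φ is false.
  w6 (successors {w1, w2, w3, w4, w5}): φ is false.
  w7 (successors {w2, w7}): φ is false.
For instance, at w3:
  At w3: r is false, ◇s is true, so r ∧ ◇s is false.
    At w3: ◇s requires s at some successor in {w2, w6, w7}.
      s holds at w6, so ◇s is true at w3.
Satisfying worlds: {w4}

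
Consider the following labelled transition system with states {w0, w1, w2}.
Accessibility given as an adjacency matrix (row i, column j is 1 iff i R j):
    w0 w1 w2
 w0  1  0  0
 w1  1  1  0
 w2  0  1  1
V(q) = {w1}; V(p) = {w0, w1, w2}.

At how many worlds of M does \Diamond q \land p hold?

Recall that \Diamond ψ holds at a world iff ψ holds at some accessible world.
Let φ = \Diamond q \land p. Evaluate φ at each world:
  w0 (successors {w0}): φ is false.
  w1 (successors {w0, w1}): φ is true.
  w2 (successors {w1, w2}): φ is true.
For instance, at w2:
  At w2: \Diamond q is true, p is true, so \Diamond q \land p is true.
    At w2: \Diamond q requires q at some successor in {w1, w2}.
      q holds at w1, so \Diamond q is true at w2.
Satisfying worlds: {w1, w2}

2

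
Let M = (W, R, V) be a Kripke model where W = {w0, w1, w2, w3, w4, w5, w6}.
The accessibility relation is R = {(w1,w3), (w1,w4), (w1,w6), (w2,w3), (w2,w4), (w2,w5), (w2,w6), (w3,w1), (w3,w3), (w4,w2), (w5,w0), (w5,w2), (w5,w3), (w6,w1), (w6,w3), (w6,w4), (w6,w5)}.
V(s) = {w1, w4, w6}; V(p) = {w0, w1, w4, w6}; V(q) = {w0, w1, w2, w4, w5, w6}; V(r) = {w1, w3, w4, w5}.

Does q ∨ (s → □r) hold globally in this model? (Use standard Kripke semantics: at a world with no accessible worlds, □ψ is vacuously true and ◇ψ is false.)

Yes

Recall that □ψ holds at a world iff ψ holds at every accessible world, and ◇ψ holds iff ψ holds at some accessible world.
Let φ = q ∨ (s → □r). Evaluate φ at each world:
  w0 (successors ∅): φ is true.
  w1 (successors {w3, w4, w6}): φ is true.
  w2 (successors {w3, w4, w5, w6}): φ is true.
  w3 (successors {w1, w3}): φ is true.
  w4 (successors {w2}): φ is true.
  w5 (successors {w0, w2, w3}): φ is true.
  w6 (successors {w1, w3, w4, w5}): φ is true.
For instance, at w1:
  At w1: q is true, s → □r is false, so q ∨ (s → □r) is true.
    At w1: s is true, □r is false, so s → □r is false.
      At w1: □r requires r at every successor {w3, w4, w6}.
        r fails at w6, so □r is false at w1.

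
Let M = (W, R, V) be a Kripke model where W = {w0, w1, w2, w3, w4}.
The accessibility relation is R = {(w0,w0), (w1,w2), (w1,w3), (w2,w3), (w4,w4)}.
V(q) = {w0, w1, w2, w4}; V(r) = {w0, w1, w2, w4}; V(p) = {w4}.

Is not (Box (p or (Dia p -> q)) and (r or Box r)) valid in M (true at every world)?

Let φ = not (Box (p or (Dia p -> q)) and (r or Box r)). Evaluate φ at each world:
  w0 (successors {w0}): φ is false.
  w1 (successors {w2, w3}): φ is false.
  w2 (successors {w3}): φ is false.
  w3 (successors ∅): φ is false.
  w4 (successors {w4}): φ is false.
Detail at w0 (counterexample):
  At w0: Box (p or (Dia p -> q)) and (r or Box r) is true, so not (Box (p or (Dia p -> q)) and (r or Box r)) is false.
    At w0: Box (p or (Dia p -> q)) is true, r or Box r is true, so Box (p or (Dia p -> q)) and (r or Box r) is true.
      At w0: Box (p or (Dia p -> q)) requires p or (Dia p -> q) at every successor {w0}.
        At w0: p or (Dia p -> q) is true.
      So Box (p or (Dia p -> q)) is true at w0.
      At w0: r is true, Box r is true, so r or Box r is true.

No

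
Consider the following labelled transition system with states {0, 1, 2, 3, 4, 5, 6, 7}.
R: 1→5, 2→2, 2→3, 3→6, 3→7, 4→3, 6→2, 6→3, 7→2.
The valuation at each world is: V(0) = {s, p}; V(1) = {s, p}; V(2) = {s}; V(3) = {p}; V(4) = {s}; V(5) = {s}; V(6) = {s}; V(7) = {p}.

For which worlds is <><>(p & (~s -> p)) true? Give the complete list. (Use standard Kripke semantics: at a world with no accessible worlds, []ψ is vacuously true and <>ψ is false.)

Let φ = <><>(p & (~s -> p)). Evaluate φ at each world:
  0 (successors ∅): φ is false.
  1 (successors {5}): φ is false.
  2 (successors {2, 3}): φ is true.
  3 (successors {6, 7}): φ is true.
  4 (successors {3}): φ is true.
  5 (successors ∅): φ is false.
  6 (successors {2, 3}): φ is true.
  7 (successors {2}): φ is true.
For instance, at 7:
  At 7: <><>(p & (~s -> p)) requires <>(p & (~s -> p)) at some successor in {2}.
    <>(p & (~s -> p)) holds at 2, so <><>(p & (~s -> p)) is true at 7.
      At 2: <>(p & (~s -> p)) requires p & (~s -> p) at some successor in {2, 3}.
        p & (~s -> p) holds at 3, so <>(p & (~s -> p)) is true at 2.
Satisfying worlds: {2, 3, 4, 6, 7}

2, 3, 4, 6, 7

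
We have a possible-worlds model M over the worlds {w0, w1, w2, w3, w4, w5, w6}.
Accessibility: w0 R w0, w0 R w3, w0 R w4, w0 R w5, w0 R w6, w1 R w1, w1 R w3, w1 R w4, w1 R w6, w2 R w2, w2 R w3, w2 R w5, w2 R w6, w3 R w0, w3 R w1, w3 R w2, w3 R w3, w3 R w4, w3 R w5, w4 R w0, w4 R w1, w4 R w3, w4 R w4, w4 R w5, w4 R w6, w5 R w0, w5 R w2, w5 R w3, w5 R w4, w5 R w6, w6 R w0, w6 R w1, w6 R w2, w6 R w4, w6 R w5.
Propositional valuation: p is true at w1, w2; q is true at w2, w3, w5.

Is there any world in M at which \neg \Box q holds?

Let φ = \neg \Box q. Evaluate φ at each world:
  w0 (successors {w0, w3, w4, w5, w6}): φ is true.
  w1 (successors {w1, w3, w4, w6}): φ is true.
  w2 (successors {w2, w3, w5, w6}): φ is true.
  w3 (successors {w0, w1, w2, w3, w4, w5}): φ is true.
  w4 (successors {w0, w1, w3, w4, w5, w6}): φ is true.
  w5 (successors {w0, w2, w3, w4, w6}): φ is true.
  w6 (successors {w0, w1, w2, w4, w5}): φ is true.
Detail at w0 (witness):
  At w0: \Box q is false, so \neg \Box q is true.
    At w0: \Box q requires q at every successor {w0, w3, w4, w5, w6}.
      q fails at w0, so \Box q is false at w0.

Yes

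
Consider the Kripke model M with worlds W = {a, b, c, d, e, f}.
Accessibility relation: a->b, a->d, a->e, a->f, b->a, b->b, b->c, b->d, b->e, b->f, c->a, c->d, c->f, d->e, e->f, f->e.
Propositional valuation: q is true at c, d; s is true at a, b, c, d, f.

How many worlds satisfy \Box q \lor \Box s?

Let φ = \Box q \lor \Box s. Evaluate φ at each world:
  a (successors {b, d, e, f}): φ is false.
  b (successors {a, b, c, d, e, f}): φ is false.
  c (successors {a, d, f}): φ is true.
  d (successors {e}): φ is false.
  e (successors {f}): φ is true.
  f (successors {e}): φ is false.
For instance, at f:
  At f: \Box q is false, \Box s is false, so \Box q \lor \Box s is false.
    At f: \Box q requires q at every successor {e}.
      q fails at e, so \Box q is false at f.
    At f: \Box s requires s at every successor {e}.
      s fails at e, so \Box s is false at f.
Satisfying worlds: {c, e}

2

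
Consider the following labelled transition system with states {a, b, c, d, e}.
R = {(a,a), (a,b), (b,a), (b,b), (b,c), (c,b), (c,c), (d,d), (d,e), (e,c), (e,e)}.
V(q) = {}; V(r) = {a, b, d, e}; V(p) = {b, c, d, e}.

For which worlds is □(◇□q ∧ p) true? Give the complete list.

none

Recall that □ψ holds at a world iff ψ holds at every accessible world, and ◇ψ holds iff ψ holds at some accessible world.
Let φ = □(◇□q ∧ p). Evaluate φ at each world:
  a (successors {a, b}): φ is false.
  b (successors {a, b, c}): φ is false.
  c (successors {b, c}): φ is false.
  d (successors {d, e}): φ is false.
  e (successors {c, e}): φ is false.
For instance, at b:
  At b: □(◇□q ∧ p) requires ◇□q ∧ p at every successor {a, b, c}.
    ◇□q ∧ p fails at a, so □(◇□q ∧ p) is false at b.
      At a: ◇□q is false, p is false, so ◇□q ∧ p is false.
Satisfying worlds: none.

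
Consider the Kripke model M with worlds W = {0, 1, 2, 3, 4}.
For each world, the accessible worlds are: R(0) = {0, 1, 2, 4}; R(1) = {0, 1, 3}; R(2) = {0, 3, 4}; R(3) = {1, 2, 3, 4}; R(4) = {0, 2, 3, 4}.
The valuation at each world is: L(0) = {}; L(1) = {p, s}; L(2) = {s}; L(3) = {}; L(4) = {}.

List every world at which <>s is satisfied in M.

0, 1, 3, 4

Recall that <>ψ holds at a world iff ψ holds at some accessible world.
Let φ = <>s. Evaluate φ at each world:
  0 (successors {0, 1, 2, 4}): φ is true.
  1 (successors {0, 1, 3}): φ is true.
  2 (successors {0, 3, 4}): φ is false.
  3 (successors {1, 2, 3, 4}): φ is true.
  4 (successors {0, 2, 3, 4}): φ is true.
For instance, at 1:
  At 1: <>s requires s at some successor in {0, 1, 3}.
    s holds at 1, so <>s is true at 1.
Satisfying worlds: {0, 1, 3, 4}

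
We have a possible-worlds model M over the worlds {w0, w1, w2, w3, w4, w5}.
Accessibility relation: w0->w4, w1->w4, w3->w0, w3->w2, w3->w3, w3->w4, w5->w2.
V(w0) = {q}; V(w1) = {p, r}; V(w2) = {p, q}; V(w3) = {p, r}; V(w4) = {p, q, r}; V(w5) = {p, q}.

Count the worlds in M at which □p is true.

5

Recall that □ψ holds at a world iff ψ holds at every accessible world, and ◇ψ holds iff ψ holds at some accessible world.
Let φ = □p. Evaluate φ at each world:
  w0 (successors {w4}): φ is true.
  w1 (successors {w4}): φ is true.
  w2 (successors ∅): φ is true.
  w3 (successors {w0, w2, w3, w4}): φ is false.
  w4 (successors ∅): φ is true.
  w5 (successors {w2}): φ is true.
For instance, at w0:
  At w0: □p requires p at every successor {w4}.
    At w4: p is true.
  So □p is true at w0.
Satisfying worlds: {w0, w1, w2, w4, w5}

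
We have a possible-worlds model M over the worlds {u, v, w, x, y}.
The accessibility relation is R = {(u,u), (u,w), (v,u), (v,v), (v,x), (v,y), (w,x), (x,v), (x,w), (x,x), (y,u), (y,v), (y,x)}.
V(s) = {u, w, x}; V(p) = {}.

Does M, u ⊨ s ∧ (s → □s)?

Yes

At u: s is true, s → □s is true, so s ∧ (s → □s) is true.
  At u: s is true, □s is true, so s → □s is true.
    At u: □s requires s at every successor {u, w}.
      At u: s is true.
      At w: s is true.
    So □s is true at u.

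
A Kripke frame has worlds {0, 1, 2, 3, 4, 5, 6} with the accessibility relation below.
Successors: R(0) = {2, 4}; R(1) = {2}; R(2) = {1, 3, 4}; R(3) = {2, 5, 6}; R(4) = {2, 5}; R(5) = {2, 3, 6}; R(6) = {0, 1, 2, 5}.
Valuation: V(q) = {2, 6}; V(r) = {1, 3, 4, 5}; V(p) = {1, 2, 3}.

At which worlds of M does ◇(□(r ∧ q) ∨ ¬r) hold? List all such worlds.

Let φ = ◇(□(r ∧ q) ∨ ¬r). Evaluate φ at each world:
  0 (successors {2, 4}): φ is true.
  1 (successors {2}): φ is true.
  2 (successors {1, 3, 4}): φ is false.
  3 (successors {2, 5, 6}): φ is true.
  4 (successors {2, 5}): φ is true.
  5 (successors {2, 3, 6}): φ is true.
  6 (successors {0, 1, 2, 5}): φ is true.
For instance, at 6:
  At 6: ◇(□(r ∧ q) ∨ ¬r) requires □(r ∧ q) ∨ ¬r at some successor in {0, 1, 2, 5}.
    □(r ∧ q) ∨ ¬r holds at 0, so ◇(□(r ∧ q) ∨ ¬r) is true at 6.
      At 0: □(r ∧ q) is false, ¬r is true, so □(r ∧ q) ∨ ¬r is true.
Satisfying worlds: {0, 1, 3, 4, 5, 6}

0, 1, 3, 4, 5, 6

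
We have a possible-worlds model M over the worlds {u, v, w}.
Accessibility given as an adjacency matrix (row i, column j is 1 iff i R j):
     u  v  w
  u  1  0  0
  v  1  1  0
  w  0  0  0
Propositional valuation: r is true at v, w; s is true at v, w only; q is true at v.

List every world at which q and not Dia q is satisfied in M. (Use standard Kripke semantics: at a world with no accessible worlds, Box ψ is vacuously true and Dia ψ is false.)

none

Recall that Dia ψ holds at a world iff ψ holds at some accessible world.
Let φ = q and not Dia q. Evaluate φ at each world:
  u (successors {u}): φ is false.
  v (successors {u, v}): φ is false.
  w (successors ∅): φ is false.
For instance, at v:
  At v: q is true, not Dia q is false, so q and not Dia q is false.
    At v: Dia q is true, so not Dia q is false.
      At v: Dia q requires q at some successor in {u, v}.
        q holds at v, so Dia q is true at v.
Satisfying worlds: none.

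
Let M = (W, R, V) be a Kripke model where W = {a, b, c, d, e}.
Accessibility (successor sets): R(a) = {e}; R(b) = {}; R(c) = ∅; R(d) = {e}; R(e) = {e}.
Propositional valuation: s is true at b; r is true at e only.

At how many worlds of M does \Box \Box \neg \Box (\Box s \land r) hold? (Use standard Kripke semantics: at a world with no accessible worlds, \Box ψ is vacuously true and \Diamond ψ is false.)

Let φ = \Box \Box \neg \Box (\Box s \land r). Evaluate φ at each world:
  a (successors {e}): φ is true.
  b (successors ∅): φ is true.
  c (successors ∅): φ is true.
  d (successors {e}): φ is true.
  e (successors {e}): φ is true.
For instance, at d:
  At d: \Box \Box \neg \Box (\Box s \land r) requires \Box \neg \Box (\Box s \land r) at every successor {e}.
      At e: \Box \neg \Box (\Box s \land r) requires \neg \Box (\Box s \land r) at every successor {e}.
        At e: \neg \Box (\Box s \land r) is true.
      So \Box \neg \Box (\Box s \land r) is true at e.
  So \Box \Box \neg \Box (\Box s \land r) is true at d.
Satisfying worlds: {a, b, c, d, e}

5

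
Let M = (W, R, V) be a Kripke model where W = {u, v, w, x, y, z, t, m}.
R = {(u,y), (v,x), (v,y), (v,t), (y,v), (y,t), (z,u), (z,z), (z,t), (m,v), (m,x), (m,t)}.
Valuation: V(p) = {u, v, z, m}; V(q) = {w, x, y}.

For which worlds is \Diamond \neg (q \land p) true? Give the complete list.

u, v, y, z, m

Let φ = \Diamond \neg (q \land p). Evaluate φ at each world:
  u (successors {y}): φ is true.
  v (successors {x, y, t}): φ is true.
  w (successors ∅): φ is false.
  x (successors ∅): φ is false.
  y (successors {v, t}): φ is true.
  z (successors {u, z, t}): φ is true.
  t (successors ∅): φ is false.
  m (successors {v, x, t}): φ is true.
For instance, at y:
  At y: \Diamond \neg (q \land p) requires \neg (q \land p) at some successor in {v, t}.
    \neg (q \land p) holds at v, so \Diamond \neg (q \land p) is true at y.
Satisfying worlds: {u, v, y, z, m}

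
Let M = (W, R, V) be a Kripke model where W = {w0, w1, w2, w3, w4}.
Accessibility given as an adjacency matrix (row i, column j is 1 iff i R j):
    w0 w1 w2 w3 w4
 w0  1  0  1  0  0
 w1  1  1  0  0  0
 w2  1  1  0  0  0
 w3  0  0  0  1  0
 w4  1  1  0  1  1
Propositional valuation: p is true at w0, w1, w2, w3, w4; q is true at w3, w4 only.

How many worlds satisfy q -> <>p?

Let φ = q -> <>p. Evaluate φ at each world:
  w0 (successors {w0, w2}): φ is true.
  w1 (successors {w0, w1}): φ is true.
  w2 (successors {w0, w1}): φ is true.
  w3 (successors {w3}): φ is true.
  w4 (successors {w0, w1, w3, w4}): φ is true.
For instance, at w0:
  At w0: q is false, <>p is true, so q -> <>p is true.
    At w0: <>p requires p at some successor in {w0, w2}.
      p holds at w0, so <>p is true at w0.
Satisfying worlds: {w0, w1, w2, w3, w4}

5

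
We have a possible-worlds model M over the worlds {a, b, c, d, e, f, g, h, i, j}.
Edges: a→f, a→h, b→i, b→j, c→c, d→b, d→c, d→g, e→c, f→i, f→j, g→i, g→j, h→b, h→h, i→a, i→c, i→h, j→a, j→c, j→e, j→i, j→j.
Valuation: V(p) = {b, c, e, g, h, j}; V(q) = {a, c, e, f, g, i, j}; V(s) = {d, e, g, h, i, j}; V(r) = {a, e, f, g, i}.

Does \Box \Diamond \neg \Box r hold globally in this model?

Yes

Recall that \Box ψ holds at a world iff ψ holds at every accessible world, and \Diamond ψ holds iff ψ holds at some accessible world.
Let φ = \Box \Diamond \neg \Box r. Evaluate φ at each world:
  a (successors {f, h}): φ is true.
  b (successors {i, j}): φ is true.
  c (successors {c}): φ is true.
  d (successors {b, c, g}): φ is true.
  e (successors {c}): φ is true.
  f (successors {i, j}): φ is true.
  g (successors {i, j}): φ is true.
  h (successors {b, h}): φ is true.
  i (successors {a, c, h}): φ is true.
  j (successors {a, c, e, i, j}): φ is true.
For instance, at a:
  At a: \Box \Diamond \neg \Box r requires \Diamond \neg \Box r at every successor {f, h}.
      At f: \Diamond \neg \Box r requires \neg \Box r at some successor in {i, j}.
        \neg \Box r holds at i, so \Diamond \neg \Box r is true at f.
      At h: \Diamond \neg \Box r requires \neg \Box r at some successor in {b, h}.
        \neg \Box r holds at b, so \Diamond \neg \Box r is true at h.
  So \Box \Diamond \neg \Box r is true at a.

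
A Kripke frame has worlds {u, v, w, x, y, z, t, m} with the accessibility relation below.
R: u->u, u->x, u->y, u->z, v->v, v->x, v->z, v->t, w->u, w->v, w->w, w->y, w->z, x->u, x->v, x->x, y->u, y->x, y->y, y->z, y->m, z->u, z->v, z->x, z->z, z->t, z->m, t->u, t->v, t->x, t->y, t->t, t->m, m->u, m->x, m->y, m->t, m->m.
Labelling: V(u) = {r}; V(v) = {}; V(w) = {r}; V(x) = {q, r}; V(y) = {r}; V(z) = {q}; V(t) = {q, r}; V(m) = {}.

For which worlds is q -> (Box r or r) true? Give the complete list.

u, v, w, x, y, t, m

Let φ = q -> (Box r or r). Evaluate φ at each world:
  u (successors {u, x, y, z}): φ is true.
  v (successors {v, x, z, t}): φ is true.
  w (successors {u, v, w, y, z}): φ is true.
  x (successors {u, v, x}): φ is true.
  y (successors {u, x, y, z, m}): φ is true.
  z (successors {u, v, x, z, t, m}): φ is false.
  t (successors {u, v, x, y, t, m}): φ is true.
  m (successors {u, x, y, t, m}): φ is true.
For instance, at w:
  At w: q is false, Box r or r is true, so q -> (Box r or r) is true.
    At w: Box r is false, r is true, so Box r or r is true.
      At w: Box r requires r at every successor {u, v, w, y, z}.
        r fails at v, so Box r is false at w.
Satisfying worlds: {u, v, w, x, y, t, m}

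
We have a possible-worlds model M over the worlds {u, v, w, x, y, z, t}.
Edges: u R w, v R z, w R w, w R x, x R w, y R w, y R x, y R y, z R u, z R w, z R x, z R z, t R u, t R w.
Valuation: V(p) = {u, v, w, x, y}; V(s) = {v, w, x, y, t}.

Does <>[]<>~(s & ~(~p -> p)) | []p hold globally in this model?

Let φ = <>[]<>~(s & ~(~p -> p)) | []p. Evaluate φ at each world:
  u (successors {w}): φ is true.
  v (successors {z}): φ is true.
  w (successors {w, x}): φ is true.
  x (successors {w}): φ is true.
  y (successors {w, x, y}): φ is true.
  z (successors {u, w, x, z}): φ is true.
  t (successors {u, w}): φ is true.
For instance, at u:
  At u: <>[]<>~(s & ~(~p -> p)) is true, []p is true, so <>[]<>~(s & ~(~p -> p)) | []p is true.
    At u: <>[]<>~(s & ~(~p -> p)) requires []<>~(s & ~(~p -> p)) at some successor in {w}.
      []<>~(s & ~(~p -> p)) holds at w, so <>[]<>~(s & ~(~p -> p)) is true at u.
    At u: []p requires p at every successor {w}.
      At w: p is true.
    So []p is true at u.

Yes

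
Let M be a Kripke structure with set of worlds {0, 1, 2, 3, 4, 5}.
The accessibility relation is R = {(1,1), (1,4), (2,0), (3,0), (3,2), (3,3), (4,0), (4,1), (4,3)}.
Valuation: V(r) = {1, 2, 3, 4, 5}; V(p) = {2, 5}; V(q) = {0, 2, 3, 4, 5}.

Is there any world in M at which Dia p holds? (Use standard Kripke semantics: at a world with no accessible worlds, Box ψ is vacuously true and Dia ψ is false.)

Recall that Dia ψ holds at a world iff ψ holds at some accessible world.
Let φ = Dia p. Evaluate φ at each world:
  0 (successors ∅): φ is false.
  1 (successors {1, 4}): φ is false.
  2 (successors {0}): φ is false.
  3 (successors {0, 2, 3}): φ is true.
  4 (successors {0, 1, 3}): φ is false.
  5 (successors ∅): φ is false.
Detail at 3 (witness):
  At 3: Dia p requires p at some successor in {0, 2, 3}.
    p holds at 2, so Dia p is true at 3.

Yes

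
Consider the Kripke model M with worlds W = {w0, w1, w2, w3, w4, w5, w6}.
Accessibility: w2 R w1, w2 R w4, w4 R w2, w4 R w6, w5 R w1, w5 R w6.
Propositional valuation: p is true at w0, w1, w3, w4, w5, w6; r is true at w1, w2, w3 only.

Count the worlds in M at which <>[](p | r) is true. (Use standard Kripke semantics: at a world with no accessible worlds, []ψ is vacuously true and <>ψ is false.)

Let φ = <>[](p | r). Evaluate φ at each world:
  w0 (successors ∅): φ is false.
  w1 (successors ∅): φ is false.
  w2 (successors {w1, w4}): φ is true.
  w3 (successors ∅): φ is false.
  w4 (successors {w2, w6}): φ is true.
  w5 (successors {w1, w6}): φ is true.
  w6 (successors ∅): φ is false.
For instance, at w5:
  At w5: <>[](p | r) requires [](p | r) at some successor in {w1, w6}.
    [](p | r) holds at w1, so <>[](p | r) is true at w5.
      At w1: no accessible worlds, so [](p | r) holds vacuously.
Satisfying worlds: {w2, w4, w5}

3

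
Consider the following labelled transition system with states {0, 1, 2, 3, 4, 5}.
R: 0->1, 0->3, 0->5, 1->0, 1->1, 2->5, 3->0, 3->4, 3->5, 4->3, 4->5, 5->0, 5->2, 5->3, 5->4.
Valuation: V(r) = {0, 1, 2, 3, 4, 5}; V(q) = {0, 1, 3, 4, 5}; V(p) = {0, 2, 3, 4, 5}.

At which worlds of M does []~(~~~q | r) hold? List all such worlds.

none

Let φ = []~(~~~q | r). Evaluate φ at each world:
  0 (successors {1, 3, 5}): φ is false.
  1 (successors {0, 1}): φ is false.
  2 (successors {5}): φ is false.
  3 (successors {0, 4, 5}): φ is false.
  4 (successors {3, 5}): φ is false.
  5 (successors {0, 2, 3, 4}): φ is false.
For instance, at 5:
  At 5: []~(~~~q | r) requires ~(~~~q | r) at every successor {0, 2, 3, 4}.
    ~(~~~q | r) fails at 0, so []~(~~~q | r) is false at 5.
Satisfying worlds: none.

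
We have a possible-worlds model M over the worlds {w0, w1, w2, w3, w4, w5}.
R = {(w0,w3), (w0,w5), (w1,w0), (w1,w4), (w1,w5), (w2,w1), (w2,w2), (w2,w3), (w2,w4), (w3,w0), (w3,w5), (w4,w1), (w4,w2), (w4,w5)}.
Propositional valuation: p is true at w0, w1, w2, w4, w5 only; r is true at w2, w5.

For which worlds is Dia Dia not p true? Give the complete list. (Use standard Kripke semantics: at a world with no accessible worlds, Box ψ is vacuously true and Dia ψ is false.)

w1, w2, w3, w4

Let φ = Dia Dia not p. Evaluate φ at each world:
  w0 (successors {w3, w5}): φ is false.
  w1 (successors {w0, w4, w5}): φ is true.
  w2 (successors {w1, w2, w3, w4}): φ is true.
  w3 (successors {w0, w5}): φ is true.
  w4 (successors {w1, w2, w5}): φ is true.
  w5 (successors ∅): φ is false.
For instance, at w1:
  At w1: Dia Dia not p requires Dia not p at some successor in {w0, w4, w5}.
    Dia not p holds at w0, so Dia Dia not p is true at w1.
      At w0: Dia not p requires not p at some successor in {w3, w5}.
        not p holds at w3, so Dia not p is true at w0.
Satisfying worlds: {w1, w2, w3, w4}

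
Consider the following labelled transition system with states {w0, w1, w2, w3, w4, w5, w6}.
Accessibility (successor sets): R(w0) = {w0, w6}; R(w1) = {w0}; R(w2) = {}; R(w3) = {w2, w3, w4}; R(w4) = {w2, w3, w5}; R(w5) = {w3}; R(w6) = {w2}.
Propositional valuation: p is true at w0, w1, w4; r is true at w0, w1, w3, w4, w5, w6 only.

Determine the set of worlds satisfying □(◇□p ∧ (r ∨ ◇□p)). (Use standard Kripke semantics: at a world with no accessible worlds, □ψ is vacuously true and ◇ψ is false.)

Let φ = □(◇□p ∧ (r ∨ ◇□p)). Evaluate φ at each world:
  w0 (successors {w0, w6}): φ is false.
  w1 (successors {w0}): φ is false.
  w2 (successors ∅): φ is true.
  w3 (successors {w2, w3, w4}): φ is false.
  w4 (successors {w2, w3, w5}): φ is false.
  w5 (successors {w3}): φ is true.
  w6 (successors {w2}): φ is false.
For instance, at w3:
  At w3: □(◇□p ∧ (r ∨ ◇□p)) requires ◇□p ∧ (r ∨ ◇□p) at every successor {w2, w3, w4}.
    ◇□p ∧ (r ∨ ◇□p) fails at w2, so □(◇□p ∧ (r ∨ ◇□p)) is false at w3.
      At w2: ◇□p is false, r ∨ ◇□p is false, so ◇□p ∧ (r ∨ ◇□p) is false.
Satisfying worlds: {w2, w5}

w2, w5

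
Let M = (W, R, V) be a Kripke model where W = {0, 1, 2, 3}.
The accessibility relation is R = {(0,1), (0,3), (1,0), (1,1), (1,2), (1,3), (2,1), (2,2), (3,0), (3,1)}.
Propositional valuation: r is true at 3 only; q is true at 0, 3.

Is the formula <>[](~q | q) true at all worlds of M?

Yes

Let φ = <>[](~q | q). Evaluate φ at each world:
  0 (successors {1, 3}): φ is true.
  1 (successors {0, 1, 2, 3}): φ is true.
  2 (successors {1, 2}): φ is true.
  3 (successors {0, 1}): φ is true.
For instance, at 2:
  At 2: <>[](~q | q) requires [](~q | q) at some successor in {1, 2}.
    [](~q | q) holds at 1, so <>[](~q | q) is true at 2.
      At 1: [](~q | q) requires ~q | q at every successor {0, 1, 2, 3}.
        At 0: ~q | q is true.
        At 1: ~q | q is true.
        At 2: ~q | q is true.
        At 3: ~q | q is true.
      So [](~q | q) is true at 1.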